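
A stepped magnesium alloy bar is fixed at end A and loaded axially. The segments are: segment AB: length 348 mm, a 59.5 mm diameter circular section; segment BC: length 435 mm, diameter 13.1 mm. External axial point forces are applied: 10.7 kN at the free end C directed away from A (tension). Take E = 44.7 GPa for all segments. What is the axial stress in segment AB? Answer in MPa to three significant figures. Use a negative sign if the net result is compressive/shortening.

3.85 MPa

Internal axial forces (sectioning from the free end, tension +): N_BC = 10.7 kN, N_AB = 10.7 kN.
A_AB = 2781 mm².
σ_AB = N_AB/A_AB = 10700/2781 = 3.848 MPa.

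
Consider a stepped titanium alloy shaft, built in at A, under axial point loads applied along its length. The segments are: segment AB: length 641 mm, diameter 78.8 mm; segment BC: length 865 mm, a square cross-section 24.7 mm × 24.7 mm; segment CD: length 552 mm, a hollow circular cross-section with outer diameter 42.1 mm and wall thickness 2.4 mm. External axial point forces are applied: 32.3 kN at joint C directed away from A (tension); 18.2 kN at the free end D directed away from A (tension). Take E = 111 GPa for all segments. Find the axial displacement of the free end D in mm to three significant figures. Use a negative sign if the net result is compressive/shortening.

1.01 mm

Internal axial forces (sectioning from the free end, tension +): N_CD = 18.2 kN, N_BC = 50.5 kN, N_AB = 50.5 kN.
A_AB = 4877 mm².
A_BC = 610.1 mm².
A_CD = 299.3 mm².
δ_AB = 50500·641/(4877·111000) = 0.0598 mm
δ_BC = 50500·865/(610.1·111000) = 0.645 mm
δ_CD = 18200·552/(299.3·111000) = 0.3024 mm
δ = Σδ_i = 1.007 mm.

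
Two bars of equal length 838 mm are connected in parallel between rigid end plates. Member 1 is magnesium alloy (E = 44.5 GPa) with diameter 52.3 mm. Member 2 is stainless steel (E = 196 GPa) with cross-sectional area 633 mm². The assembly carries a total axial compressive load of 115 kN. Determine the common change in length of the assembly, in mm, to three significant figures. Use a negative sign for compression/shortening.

A_1 = 2148 mm².
Equal strain + equilibrium ⇒ each member carries load in proportion to AE: A₁E₁ = 95600000 N, A₂E₂ = 124100000 N, ΣAE = 219700000 N.
δ = PL/ΣAE = -115000·838/219700000 = -0.4387 mm.

-0.439 mm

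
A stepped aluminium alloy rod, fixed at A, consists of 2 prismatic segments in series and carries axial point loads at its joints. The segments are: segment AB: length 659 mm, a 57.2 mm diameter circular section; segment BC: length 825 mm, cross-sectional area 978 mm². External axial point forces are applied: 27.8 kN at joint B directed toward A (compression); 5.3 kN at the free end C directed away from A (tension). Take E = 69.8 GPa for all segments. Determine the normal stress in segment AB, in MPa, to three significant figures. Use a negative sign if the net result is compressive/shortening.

-8.76 MPa

Internal axial forces (sectioning from the free end, tension +): N_BC = 5.3 kN, N_AB = -22.5 kN.
A_AB = 2570 mm².
σ_AB = N_AB/A_AB = -22500/2570 = -8.756 MPa.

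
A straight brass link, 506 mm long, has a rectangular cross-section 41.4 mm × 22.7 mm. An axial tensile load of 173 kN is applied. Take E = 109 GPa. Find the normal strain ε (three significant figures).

0.00169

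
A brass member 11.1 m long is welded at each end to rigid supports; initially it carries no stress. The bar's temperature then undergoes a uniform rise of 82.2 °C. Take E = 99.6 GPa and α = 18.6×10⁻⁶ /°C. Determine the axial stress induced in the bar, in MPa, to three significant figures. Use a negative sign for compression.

Free thermal expansion αLΔT = 18.6e-6 · 11100 · 82.2 = 16.97 mm.
The walls impose strain ε = −(16.97)/11100 = -1.5289e-03; σ = Eε = 99600 · -1.5289e-03 = -152.3 MPa.

-152 MPa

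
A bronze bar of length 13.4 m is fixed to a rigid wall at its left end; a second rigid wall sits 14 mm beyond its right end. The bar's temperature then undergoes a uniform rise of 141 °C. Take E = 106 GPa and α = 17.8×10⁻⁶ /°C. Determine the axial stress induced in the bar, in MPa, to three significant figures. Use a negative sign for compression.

Free thermal expansion αLΔT = 17.8e-6 · 13400 · 141 = 33.63 mm.
The walls engage after the gap closes; constrained expansion = 33.63 − 14 = 19.63 mm.
The walls impose strain ε = −(19.63)/13400 = -1.4650e-03; σ = Eε = 106000 · -1.4650e-03 = -155.3 MPa.

-155 MPa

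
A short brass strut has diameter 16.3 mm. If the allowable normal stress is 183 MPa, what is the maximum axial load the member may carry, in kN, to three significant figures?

38.2 kN

A = 208.7 mm².
P_max = σ_allow · A = 183 · 208.7 = 38190 N = 38.19 kN.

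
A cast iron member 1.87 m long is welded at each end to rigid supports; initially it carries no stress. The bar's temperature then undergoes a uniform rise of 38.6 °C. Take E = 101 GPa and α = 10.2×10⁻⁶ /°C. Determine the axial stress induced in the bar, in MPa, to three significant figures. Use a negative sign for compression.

Free thermal expansion αLΔT = 10.2e-6 · 1870 · 38.6 = 0.7363 mm.
The walls impose strain ε = −(0.7363)/1870 = -3.9372e-04; σ = Eε = 101000 · -3.9372e-04 = -39.77 MPa.

-39.8 MPa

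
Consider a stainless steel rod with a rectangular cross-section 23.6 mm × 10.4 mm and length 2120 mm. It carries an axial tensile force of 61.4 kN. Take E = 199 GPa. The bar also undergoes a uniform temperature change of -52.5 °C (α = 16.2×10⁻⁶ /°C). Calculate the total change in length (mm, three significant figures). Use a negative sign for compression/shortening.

0.862 mm

A = 245.4 mm².
δ_mech = NL/(AE) = 61400·2120/(245.4·199000) = 2.665 mm.
δ_thermal = αLΔT = 16.2e-6·2120·-52.5 = -1.803 mm.
δ = δ_mech + δ_thermal = 0.862 mm.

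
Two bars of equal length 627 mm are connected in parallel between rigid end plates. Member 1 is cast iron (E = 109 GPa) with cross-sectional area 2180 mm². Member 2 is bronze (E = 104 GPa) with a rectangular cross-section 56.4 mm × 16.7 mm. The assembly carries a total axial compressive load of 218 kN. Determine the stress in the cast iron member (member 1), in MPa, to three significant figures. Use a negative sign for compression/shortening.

-70.8 MPa

A_2 = 941.9 mm².
Equal strain + equilibrium ⇒ each member carries load in proportion to AE: A₁E₁ = 237600000 N, A₂E₂ = 97960000 N, ΣAE = 335600000 N.
σ₁ = P·E₁/ΣAE = -218000·109000/335600000 = -70.81 MPa.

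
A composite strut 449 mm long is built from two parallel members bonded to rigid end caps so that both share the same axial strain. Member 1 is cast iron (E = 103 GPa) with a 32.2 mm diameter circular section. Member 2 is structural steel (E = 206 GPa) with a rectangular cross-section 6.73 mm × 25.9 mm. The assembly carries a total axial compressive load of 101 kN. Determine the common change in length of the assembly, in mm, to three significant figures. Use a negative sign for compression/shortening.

A_1 = 814.3 mm².
A_2 = 174.3 mm².
Equal strain + equilibrium ⇒ each member carries load in proportion to AE: A₁E₁ = 83880000 N, A₂E₂ = 35910000 N, ΣAE = 119800000 N.
δ = PL/ΣAE = -101000·449/119800000 = -0.3786 mm.

-0.379 mm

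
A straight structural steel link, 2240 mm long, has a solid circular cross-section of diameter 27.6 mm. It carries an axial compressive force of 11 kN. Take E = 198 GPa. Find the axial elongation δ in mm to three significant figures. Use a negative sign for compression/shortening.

A = 598.3 mm².
δ_mech = NL/(AE) = -11000·2240/(598.3·198000) = -0.208 mm.

-0.208 mm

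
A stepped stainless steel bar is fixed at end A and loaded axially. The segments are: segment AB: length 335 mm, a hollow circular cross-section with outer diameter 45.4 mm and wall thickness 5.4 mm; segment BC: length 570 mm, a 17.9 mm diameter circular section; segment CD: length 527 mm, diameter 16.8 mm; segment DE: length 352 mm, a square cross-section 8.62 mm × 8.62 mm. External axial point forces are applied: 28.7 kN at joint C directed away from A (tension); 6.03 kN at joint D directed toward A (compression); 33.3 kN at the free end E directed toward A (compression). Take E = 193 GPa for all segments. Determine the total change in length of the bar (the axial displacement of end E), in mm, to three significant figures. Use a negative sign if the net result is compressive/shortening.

Internal axial forces (sectioning from the free end, tension +): N_DE = -33.3 kN, N_CD = -39.33 kN, N_BC = -10.63 kN, N_AB = -10.63 kN.
A_AB = 678.6 mm².
A_BC = 251.6 mm².
A_CD = 221.7 mm².
A_DE = 74.3 mm².
δ_AB = -10630·335/(678.6·193000) = -0.02719 mm
δ_BC = -10630·570/(251.6·193000) = -0.1248 mm
δ_CD = -39330·527/(221.7·193000) = -0.4845 mm
δ_DE = -33300·352/(74.3·193000) = -0.8174 mm
δ = Σδ_i = -1.454 mm.

-1.45 mm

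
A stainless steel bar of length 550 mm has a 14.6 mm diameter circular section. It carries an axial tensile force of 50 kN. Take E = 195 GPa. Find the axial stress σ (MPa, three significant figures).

299 MPa

A = 167.4 mm².
σ = N/A = 50000/167.4 = 298.7 MPa.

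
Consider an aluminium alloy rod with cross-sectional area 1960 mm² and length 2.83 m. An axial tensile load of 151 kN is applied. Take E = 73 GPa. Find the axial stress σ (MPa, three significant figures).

σ = N/A = 151000/1960 = 77.04 MPa.

77.0 MPa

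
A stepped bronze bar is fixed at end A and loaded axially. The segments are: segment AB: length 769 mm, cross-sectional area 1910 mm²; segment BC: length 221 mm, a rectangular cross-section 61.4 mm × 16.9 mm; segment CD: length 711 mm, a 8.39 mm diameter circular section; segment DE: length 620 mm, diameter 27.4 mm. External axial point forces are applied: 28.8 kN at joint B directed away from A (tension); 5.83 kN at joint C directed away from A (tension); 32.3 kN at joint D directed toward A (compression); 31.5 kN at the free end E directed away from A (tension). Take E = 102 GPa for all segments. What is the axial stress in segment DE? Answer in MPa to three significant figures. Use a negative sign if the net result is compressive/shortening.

53.4 MPa

Internal axial forces (sectioning from the free end, tension +): N_DE = 31.5 kN, N_CD = -0.8 kN, N_BC = 5.03 kN, N_AB = 33.83 kN.
A_DE = 589.6 mm².
σ_DE = N_DE/A_DE = 31500/589.6 = 53.42 MPa.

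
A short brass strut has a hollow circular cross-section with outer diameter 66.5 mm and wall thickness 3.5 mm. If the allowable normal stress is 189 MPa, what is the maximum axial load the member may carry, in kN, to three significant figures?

131 kN

A = 692.7 mm².
P_max = σ_allow · A = 189 · 692.7 = 130900 N = 130.9 kN.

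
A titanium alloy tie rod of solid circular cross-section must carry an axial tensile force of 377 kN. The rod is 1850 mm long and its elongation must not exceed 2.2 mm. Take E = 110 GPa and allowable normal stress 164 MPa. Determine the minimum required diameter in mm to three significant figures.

60.6 mm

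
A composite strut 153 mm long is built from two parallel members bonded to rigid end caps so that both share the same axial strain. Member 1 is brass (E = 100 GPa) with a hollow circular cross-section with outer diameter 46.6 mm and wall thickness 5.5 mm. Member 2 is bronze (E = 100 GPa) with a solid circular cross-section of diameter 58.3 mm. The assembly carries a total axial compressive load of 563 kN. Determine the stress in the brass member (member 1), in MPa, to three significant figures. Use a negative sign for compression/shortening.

-167 MPa

A_1 = 710.2 mm².
A_2 = 2669 mm².
Equal strain + equilibrium ⇒ each member carries load in proportion to AE: A₁E₁ = 71020000 N, A₂E₂ = 266900000 N, ΣAE = 338000000 N.
σ₁ = P·E₁/ΣAE = -563000·100000/338000000 = -166.6 MPa.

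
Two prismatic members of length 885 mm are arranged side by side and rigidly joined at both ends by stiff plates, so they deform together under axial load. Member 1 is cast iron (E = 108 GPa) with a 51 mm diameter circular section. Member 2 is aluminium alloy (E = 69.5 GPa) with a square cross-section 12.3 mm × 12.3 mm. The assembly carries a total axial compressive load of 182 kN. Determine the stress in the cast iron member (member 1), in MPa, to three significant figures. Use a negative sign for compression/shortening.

-85.0 MPa

A_1 = 2043 mm².
A_2 = 151.3 mm².
Equal strain + equilibrium ⇒ each member carries load in proportion to AE: A₁E₁ = 220600000 N, A₂E₂ = 10510000 N, ΣAE = 231100000 N.
σ₁ = P·E₁/ΣAE = -182000·108000/231100000 = -85.04 MPa.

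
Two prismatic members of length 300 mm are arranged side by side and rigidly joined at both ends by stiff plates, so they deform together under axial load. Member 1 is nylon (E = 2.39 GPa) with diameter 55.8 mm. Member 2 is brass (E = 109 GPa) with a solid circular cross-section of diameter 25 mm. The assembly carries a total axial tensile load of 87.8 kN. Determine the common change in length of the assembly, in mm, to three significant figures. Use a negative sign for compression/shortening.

0.444 mm

A_1 = 2445 mm².
A_2 = 490.9 mm².
Equal strain + equilibrium ⇒ each member carries load in proportion to AE: A₁E₁ = 5845000 N, A₂E₂ = 53510000 N, ΣAE = 59350000 N.
δ = PL/ΣAE = 87800·300/59350000 = 0.4438 mm.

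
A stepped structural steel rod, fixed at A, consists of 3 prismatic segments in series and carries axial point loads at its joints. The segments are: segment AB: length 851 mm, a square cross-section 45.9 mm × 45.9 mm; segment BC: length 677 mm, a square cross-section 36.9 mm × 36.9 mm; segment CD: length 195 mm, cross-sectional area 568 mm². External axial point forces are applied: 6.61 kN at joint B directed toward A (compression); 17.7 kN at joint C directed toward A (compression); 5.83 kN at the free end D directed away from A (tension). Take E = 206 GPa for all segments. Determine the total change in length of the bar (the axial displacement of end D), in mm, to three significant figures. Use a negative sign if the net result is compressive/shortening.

-0.0552 mm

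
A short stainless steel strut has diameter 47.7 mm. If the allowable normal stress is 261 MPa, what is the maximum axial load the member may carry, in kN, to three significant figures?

A = 1787 mm².
P_max = σ_allow · A = 261 · 1787 = 466400 N = 466.4 kN.

466 kN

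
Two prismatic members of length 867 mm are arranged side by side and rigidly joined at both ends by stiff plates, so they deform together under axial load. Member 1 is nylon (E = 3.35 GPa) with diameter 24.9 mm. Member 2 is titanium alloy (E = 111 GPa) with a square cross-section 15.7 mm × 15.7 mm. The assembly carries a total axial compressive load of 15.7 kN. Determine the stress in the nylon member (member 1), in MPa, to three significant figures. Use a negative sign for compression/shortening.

A_1 = 487 mm².
A_2 = 246.5 mm².
Equal strain + equilibrium ⇒ each member carries load in proportion to AE: A₁E₁ = 1631000 N, A₂E₂ = 27360000 N, ΣAE = 28990000 N.
σ₁ = P·E₁/ΣAE = -15700·3350/28990000 = -1.814 MPa.

-1.81 MPa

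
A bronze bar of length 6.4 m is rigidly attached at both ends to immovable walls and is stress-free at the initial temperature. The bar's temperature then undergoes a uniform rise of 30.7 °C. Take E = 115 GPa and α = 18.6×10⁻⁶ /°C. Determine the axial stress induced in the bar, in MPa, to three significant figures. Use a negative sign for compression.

Free thermal expansion αLΔT = 18.6e-6 · 6400 · 30.7 = 3.655 mm.
The walls impose strain ε = −(3.655)/6400 = -5.7102e-04; σ = Eε = 115000 · -5.7102e-04 = -65.67 MPa.

-65.7 MPa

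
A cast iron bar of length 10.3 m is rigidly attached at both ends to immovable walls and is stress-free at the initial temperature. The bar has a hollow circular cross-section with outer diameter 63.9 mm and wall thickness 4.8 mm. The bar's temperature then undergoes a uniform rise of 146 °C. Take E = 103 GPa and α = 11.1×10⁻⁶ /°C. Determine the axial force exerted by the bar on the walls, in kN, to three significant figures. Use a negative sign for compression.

Free thermal expansion αLΔT = 11.1e-6 · 10300 · 146 = 16.69 mm.
The walls impose strain ε = −(16.69)/10300 = -1.6206e-03; σ = Eε = 103000 · -1.6206e-03 = -166.9 MPa.
Wall reaction R = σ·A = -166.9·891.2 = -148800 N = -148.8 kN.

-149 kN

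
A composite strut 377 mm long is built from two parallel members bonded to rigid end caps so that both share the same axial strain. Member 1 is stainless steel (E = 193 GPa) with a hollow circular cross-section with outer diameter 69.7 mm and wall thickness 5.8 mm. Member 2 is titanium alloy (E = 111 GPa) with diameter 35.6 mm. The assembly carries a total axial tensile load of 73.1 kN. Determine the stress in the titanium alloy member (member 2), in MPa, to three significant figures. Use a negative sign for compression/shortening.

A_1 = 1164 mm².
A_2 = 995.4 mm².
Equal strain + equilibrium ⇒ each member carries load in proportion to AE: A₁E₁ = 224700000 N, A₂E₂ = 110500000 N, ΣAE = 335200000 N.
σ₂ = P·E₂/ΣAE = 73100·111000/335200000 = 24.21 MPa.

24.2 MPa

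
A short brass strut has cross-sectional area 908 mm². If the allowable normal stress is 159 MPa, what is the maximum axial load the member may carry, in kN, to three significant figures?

144 kN

P_max = σ_allow · A = 159 · 908 = 144400 N = 144.4 kN.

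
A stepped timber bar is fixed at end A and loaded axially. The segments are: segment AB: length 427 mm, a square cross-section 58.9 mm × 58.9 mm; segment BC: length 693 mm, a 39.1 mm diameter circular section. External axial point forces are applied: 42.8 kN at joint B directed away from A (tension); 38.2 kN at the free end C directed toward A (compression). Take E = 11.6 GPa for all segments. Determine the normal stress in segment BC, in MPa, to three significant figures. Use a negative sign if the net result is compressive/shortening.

Internal axial forces (sectioning from the free end, tension +): N_BC = -38.2 kN, N_AB = 4.6 kN.
A_BC = 1201 mm².
σ_BC = N_BC/A_BC = -38200/1201 = -31.81 MPa.

-31.8 MPa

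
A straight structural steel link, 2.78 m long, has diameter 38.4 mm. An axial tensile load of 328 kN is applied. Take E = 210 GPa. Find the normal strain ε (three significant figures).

0.00135

A = 1158 mm².
σ = N/A = 283.2 MPa; ε = σ/E = 283.2/210000 = 1.349e-03.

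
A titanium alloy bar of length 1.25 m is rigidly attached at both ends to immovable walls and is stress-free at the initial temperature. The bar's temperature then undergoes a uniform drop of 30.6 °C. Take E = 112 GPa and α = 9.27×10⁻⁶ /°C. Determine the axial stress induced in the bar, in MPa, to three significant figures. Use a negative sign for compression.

31.8 MPa

Free thermal expansion αLΔT = 9.27e-6 · 1250 · -30.6 = -0.3546 mm.
The walls impose strain ε = −(-0.3546)/1250 = 2.8366e-04; σ = Eε = 112000 · 2.8366e-04 = 31.77 MPa.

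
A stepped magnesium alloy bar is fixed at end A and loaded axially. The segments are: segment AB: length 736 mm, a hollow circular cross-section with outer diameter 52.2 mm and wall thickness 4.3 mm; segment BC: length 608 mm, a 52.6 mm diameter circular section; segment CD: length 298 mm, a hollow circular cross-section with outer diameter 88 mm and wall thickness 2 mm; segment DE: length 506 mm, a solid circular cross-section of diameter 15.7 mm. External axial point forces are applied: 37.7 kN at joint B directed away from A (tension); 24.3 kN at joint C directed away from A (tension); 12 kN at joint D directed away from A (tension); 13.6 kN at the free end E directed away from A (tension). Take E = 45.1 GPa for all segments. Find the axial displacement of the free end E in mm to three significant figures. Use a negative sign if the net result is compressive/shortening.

Internal axial forces (sectioning from the free end, tension +): N_DE = 13.6 kN, N_CD = 25.6 kN, N_BC = 49.9 kN, N_AB = 87.6 kN.
A_AB = 647.1 mm².
A_BC = 2173 mm².
A_CD = 540.4 mm².
A_DE = 193.6 mm².
δ_AB = 87600·736/(647.1·45100) = 2.209 mm
δ_BC = 49900·608/(2173·45100) = 0.3096 mm
δ_CD = 25600·298/(540.4·45100) = 0.313 mm
δ_DE = 13600·506/(193.6·45100) = 0.7882 mm
δ = Σδ_i = 3.62 mm.

3.62 mm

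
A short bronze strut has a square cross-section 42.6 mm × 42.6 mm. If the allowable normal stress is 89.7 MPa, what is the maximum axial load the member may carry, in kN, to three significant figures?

A = 1815 mm².
P_max = σ_allow · A = 89.7 · 1815 = 162800 N = 162.8 kN.

163 kN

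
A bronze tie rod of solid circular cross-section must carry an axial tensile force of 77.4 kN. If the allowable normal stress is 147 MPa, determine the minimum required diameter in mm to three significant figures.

25.9 mm

Required area A ≥ P/σ_allow = 77400/147 = 526.5 mm².
For a solid circular section, d ≥ √(4A/π) = 25.89 mm.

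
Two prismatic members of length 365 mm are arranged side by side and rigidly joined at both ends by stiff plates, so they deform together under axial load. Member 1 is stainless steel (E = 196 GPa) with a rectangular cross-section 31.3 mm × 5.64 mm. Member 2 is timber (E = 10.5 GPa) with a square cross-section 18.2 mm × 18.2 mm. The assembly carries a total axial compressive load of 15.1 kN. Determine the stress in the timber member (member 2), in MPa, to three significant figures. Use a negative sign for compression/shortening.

-4.16 MPa

A_1 = 176.5 mm².
A_2 = 331.2 mm².
Equal strain + equilibrium ⇒ each member carries load in proportion to AE: A₁E₁ = 34600000 N, A₂E₂ = 3478000 N, ΣAE = 38080000 N.
σ₂ = P·E₂/ΣAE = -15100·10500/38080000 = -4.164 MPa.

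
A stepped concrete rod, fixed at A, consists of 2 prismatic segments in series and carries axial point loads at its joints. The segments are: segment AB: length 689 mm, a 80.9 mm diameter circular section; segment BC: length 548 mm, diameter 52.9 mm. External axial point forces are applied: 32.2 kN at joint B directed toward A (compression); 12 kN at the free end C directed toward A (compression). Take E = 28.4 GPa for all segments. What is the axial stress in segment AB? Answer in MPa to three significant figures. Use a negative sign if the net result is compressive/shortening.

-8.60 MPa

Internal axial forces (sectioning from the free end, tension +): N_BC = -12 kN, N_AB = -44.2 kN.
A_AB = 5140 mm².
σ_AB = N_AB/A_AB = -44200/5140 = -8.599 MPa.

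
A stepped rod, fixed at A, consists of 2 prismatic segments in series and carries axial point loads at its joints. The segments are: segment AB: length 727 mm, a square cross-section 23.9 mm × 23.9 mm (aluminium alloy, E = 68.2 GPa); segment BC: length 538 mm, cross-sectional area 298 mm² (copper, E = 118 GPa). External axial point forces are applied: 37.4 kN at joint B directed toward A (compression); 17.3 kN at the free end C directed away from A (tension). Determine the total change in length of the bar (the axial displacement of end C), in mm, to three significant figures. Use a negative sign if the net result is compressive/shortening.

Internal axial forces (sectioning from the free end, tension +): N_BC = 17.3 kN, N_AB = -20.1 kN.
A_AB = 571.2 mm².
δ_AB = -20100·727/(571.2·68200) = -0.3751 mm
δ_BC = 17300·538/(298·118000) = 0.2647 mm
δ = Σδ_i = -0.1104 mm.

-0.110 mm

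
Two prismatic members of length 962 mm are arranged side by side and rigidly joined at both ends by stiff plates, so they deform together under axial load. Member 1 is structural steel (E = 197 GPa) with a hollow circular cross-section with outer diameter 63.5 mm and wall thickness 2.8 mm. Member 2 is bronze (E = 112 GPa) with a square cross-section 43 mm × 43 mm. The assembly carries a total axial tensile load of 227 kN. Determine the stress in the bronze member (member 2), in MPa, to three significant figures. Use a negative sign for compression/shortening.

A_1 = 533.9 mm².
A_2 = 1849 mm².
Equal strain + equilibrium ⇒ each member carries load in proportion to AE: A₁E₁ = 105200000 N, A₂E₂ = 207100000 N, ΣAE = 312300000 N.
σ₂ = P·E₂/ΣAE = 227000·112000/312300000 = 81.42 MPa.

81.4 MPa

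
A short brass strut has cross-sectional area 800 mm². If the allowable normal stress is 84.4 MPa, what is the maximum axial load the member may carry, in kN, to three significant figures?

P_max = σ_allow · A = 84.4 · 800 = 67520 N = 67.52 kN.

67.5 kN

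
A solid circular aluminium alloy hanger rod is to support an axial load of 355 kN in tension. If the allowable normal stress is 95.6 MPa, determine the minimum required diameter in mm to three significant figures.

68.8 mm

Required area A ≥ P/σ_allow = 355000/95.6 = 3713 mm².
For a solid circular section, d ≥ √(4A/π) = 68.76 mm.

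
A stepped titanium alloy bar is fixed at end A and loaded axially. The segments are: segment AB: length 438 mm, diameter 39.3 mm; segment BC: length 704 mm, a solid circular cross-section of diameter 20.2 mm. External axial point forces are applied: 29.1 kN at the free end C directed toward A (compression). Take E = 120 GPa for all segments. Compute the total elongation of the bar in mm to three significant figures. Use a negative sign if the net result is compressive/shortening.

-0.620 mm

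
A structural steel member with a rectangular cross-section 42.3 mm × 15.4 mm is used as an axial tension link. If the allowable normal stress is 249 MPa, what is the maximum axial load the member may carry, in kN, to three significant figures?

A = 651.4 mm².
P_max = σ_allow · A = 249 · 651.4 = 162200 N = 162.2 kN.

162 kN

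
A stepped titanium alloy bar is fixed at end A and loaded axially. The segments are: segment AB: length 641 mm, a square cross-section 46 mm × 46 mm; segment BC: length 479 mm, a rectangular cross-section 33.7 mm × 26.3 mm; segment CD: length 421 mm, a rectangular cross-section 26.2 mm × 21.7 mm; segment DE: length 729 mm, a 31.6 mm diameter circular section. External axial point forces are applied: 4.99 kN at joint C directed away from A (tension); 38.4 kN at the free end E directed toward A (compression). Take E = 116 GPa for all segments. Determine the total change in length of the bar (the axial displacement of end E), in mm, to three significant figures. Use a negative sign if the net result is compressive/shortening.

-0.796 mm

Internal axial forces (sectioning from the free end, tension +): N_DE = -38.4 kN, N_CD = -38.4 kN, N_BC = -33.41 kN, N_AB = -33.41 kN.
A_AB = 2116 mm².
A_BC = 886.3 mm².
A_CD = 568.5 mm².
A_DE = 784.3 mm².
δ_AB = -33410·641/(2116·116000) = -0.08725 mm
δ_BC = -33410·479/(886.3·116000) = -0.1557 mm
δ_CD = -38400·421/(568.5·116000) = -0.2451 mm
δ_DE = -38400·729/(784.3·116000) = -0.3077 mm
δ = Σδ_i = -0.7957 mm.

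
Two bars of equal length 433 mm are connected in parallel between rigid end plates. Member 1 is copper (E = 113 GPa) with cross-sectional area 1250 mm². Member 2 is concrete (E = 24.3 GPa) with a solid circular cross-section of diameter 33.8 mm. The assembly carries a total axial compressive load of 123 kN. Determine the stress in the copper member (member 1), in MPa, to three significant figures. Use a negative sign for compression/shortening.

A_2 = 897.3 mm².
Equal strain + equilibrium ⇒ each member carries load in proportion to AE: A₁E₁ = 141200000 N, A₂E₂ = 21800000 N, ΣAE = 163100000 N.
σ₁ = P·E₁/ΣAE = -123000·113000/163100000 = -85.24 MPa.

-85.2 MPa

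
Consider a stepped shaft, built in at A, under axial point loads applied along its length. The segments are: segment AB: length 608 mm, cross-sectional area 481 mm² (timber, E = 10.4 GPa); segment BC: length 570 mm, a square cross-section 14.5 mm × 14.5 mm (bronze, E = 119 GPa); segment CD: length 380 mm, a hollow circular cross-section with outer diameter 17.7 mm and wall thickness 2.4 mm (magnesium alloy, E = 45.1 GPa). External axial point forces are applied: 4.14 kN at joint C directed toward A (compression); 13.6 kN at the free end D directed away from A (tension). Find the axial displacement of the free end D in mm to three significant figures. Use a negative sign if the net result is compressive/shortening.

2.36 mm

Internal axial forces (sectioning from the free end, tension +): N_CD = 13.6 kN, N_BC = 9.46 kN, N_AB = 9.46 kN.
A_BC = 210.2 mm².
A_CD = 115.4 mm².
δ_AB = 9460·608/(481·10400) = 1.15 mm
δ_BC = 9460·570/(210.2·119000) = 0.2155 mm
δ_CD = 13600·380/(115.4·45100) = 0.9933 mm
δ = Σδ_i = 2.359 mm.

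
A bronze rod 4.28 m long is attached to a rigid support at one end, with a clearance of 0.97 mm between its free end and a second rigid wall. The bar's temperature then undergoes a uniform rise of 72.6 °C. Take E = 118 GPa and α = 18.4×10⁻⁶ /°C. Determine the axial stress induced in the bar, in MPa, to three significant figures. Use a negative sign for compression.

-131 MPa

Free thermal expansion αLΔT = 18.4e-6 · 4280 · 72.6 = 5.717 mm.
The walls engage after the gap closes; constrained expansion = 5.717 − 0.97 = 4.747 mm.
The walls impose strain ε = −(4.747)/4280 = -1.1092e-03; σ = Eε = 118000 · -1.1092e-03 = -130.9 MPa.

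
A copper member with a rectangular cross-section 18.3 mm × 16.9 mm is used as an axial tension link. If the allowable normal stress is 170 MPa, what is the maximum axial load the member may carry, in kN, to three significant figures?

52.6 kN

A = 309.3 mm².
P_max = σ_allow · A = 170 · 309.3 = 52580 N = 52.58 kN.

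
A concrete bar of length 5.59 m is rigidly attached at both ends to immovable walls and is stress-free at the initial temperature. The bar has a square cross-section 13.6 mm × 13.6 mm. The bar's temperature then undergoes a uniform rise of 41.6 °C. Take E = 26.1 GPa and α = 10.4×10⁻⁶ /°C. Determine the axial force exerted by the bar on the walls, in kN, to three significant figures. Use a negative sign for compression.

Free thermal expansion αLΔT = 10.4e-6 · 5590 · 41.6 = 2.418 mm.
The walls impose strain ε = −(2.418)/5590 = -4.3264e-04; σ = Eε = 26100 · -4.3264e-04 = -11.29 MPa.
Wall reaction R = σ·A = -11.29·185 = -2089 N = -2.089 kN.

-2.09 kN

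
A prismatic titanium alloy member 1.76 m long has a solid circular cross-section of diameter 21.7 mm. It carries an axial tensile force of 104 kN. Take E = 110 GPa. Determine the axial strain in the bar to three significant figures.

0.00256

A = 369.8 mm².
σ = N/A = 281.2 MPa; ε = σ/E = 281.2/110000 = 2.556e-03.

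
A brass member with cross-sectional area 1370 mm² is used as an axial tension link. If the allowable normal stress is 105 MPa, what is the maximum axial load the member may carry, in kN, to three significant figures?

P_max = σ_allow · A = 105 · 1370 = 143800 N = 143.8 kN.

144 kN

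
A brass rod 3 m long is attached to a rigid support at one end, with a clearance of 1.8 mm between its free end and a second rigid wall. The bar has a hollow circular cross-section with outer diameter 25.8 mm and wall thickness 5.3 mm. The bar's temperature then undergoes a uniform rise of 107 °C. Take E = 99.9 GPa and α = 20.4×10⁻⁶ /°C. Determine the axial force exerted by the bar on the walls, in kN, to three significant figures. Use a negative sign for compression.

-54.0 kN

Free thermal expansion αLΔT = 20.4e-6 · 3000 · 107 = 6.548 mm.
The walls engage after the gap closes; constrained expansion = 6.548 − 1.8 = 4.748 mm.
The walls impose strain ε = −(4.748)/3000 = -1.5828e-03; σ = Eε = 99900 · -1.5828e-03 = -158.1 MPa.
Wall reaction R = σ·A = -158.1·341.3 = -53970 N = -53.97 kN.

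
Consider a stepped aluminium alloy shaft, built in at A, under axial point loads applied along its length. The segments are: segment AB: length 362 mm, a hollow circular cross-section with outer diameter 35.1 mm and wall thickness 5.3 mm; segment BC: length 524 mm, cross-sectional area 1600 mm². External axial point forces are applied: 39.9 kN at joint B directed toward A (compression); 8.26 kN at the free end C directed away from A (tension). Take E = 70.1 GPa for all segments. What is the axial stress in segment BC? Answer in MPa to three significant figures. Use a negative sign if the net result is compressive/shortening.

Internal axial forces (sectioning from the free end, tension +): N_BC = 8.26 kN, N_AB = -31.64 kN.
σ_BC = N_BC/A_BC = 8260/1600 = 5.162 MPa.

5.16 MPa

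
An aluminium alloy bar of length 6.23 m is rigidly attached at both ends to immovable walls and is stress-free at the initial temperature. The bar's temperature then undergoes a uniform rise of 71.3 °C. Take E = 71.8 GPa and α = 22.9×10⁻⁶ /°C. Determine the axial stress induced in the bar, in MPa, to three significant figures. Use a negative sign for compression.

Free thermal expansion αLΔT = 22.9e-6 · 6230 · 71.3 = 10.17 mm.
The walls impose strain ε = −(10.17)/6230 = -1.6328e-03; σ = Eε = 71800 · -1.6328e-03 = -117.2 MPa.

-117 MPa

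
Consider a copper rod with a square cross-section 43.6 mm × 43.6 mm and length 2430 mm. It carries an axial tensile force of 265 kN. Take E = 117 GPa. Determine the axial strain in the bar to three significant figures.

A = 1901 mm².
σ = N/A = 139.4 MPa; ε = σ/E = 139.4/117000 = 1.191e-03.

0.00119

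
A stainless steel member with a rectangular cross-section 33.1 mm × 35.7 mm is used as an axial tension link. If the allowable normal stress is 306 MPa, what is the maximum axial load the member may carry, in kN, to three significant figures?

A = 1182 mm².
P_max = σ_allow · A = 306 · 1182 = 361600 N = 361.6 kN.

362 kN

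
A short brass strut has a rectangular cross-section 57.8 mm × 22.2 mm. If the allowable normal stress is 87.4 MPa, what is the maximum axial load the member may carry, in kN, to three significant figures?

A = 1283 mm².
P_max = σ_allow · A = 87.4 · 1283 = 112100 N = 112.1 kN.

112 kN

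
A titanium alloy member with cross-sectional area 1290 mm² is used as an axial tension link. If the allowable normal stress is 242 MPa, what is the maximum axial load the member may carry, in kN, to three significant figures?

P_max = σ_allow · A = 242 · 1290 = 312200 N = 312.2 kN.

312 kN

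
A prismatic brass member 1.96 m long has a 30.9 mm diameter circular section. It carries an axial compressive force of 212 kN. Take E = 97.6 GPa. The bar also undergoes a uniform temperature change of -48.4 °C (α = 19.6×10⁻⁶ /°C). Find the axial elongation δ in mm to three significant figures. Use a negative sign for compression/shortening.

A = 749.9 mm².
δ_mech = NL/(AE) = -212000·1960/(749.9·97600) = -5.677 mm.
δ_thermal = αLΔT = 19.6e-6·1960·-48.4 = -1.859 mm.
δ = δ_mech + δ_thermal = -7.537 mm.

-7.54 mm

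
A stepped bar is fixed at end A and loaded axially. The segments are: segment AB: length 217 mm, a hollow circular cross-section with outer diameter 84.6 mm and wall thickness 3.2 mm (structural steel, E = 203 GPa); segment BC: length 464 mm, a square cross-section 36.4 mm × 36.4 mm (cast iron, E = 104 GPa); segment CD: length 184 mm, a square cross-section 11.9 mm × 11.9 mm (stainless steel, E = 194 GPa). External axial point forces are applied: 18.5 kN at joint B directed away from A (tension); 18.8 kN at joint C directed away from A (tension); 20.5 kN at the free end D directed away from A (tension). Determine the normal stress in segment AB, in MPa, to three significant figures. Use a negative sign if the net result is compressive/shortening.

Internal axial forces (sectioning from the free end, tension +): N_CD = 20.5 kN, N_BC = 39.3 kN, N_AB = 57.8 kN.
A_AB = 818.3 mm².
σ_AB = N_AB/A_AB = 57800/818.3 = 70.63 MPa.

70.6 MPa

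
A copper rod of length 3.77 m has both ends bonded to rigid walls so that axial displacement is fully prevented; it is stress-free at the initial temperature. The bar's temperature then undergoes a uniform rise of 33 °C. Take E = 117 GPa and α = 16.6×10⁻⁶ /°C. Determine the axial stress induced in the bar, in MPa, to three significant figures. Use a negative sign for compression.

-64.1 MPa

Free thermal expansion αLΔT = 16.6e-6 · 3770 · 33 = 2.065 mm.
The walls impose strain ε = −(2.065)/3770 = -5.4780e-04; σ = Eε = 117000 · -5.4780e-04 = -64.09 MPa.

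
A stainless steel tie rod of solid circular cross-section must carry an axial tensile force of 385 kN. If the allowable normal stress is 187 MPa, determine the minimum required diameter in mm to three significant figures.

51.2 mm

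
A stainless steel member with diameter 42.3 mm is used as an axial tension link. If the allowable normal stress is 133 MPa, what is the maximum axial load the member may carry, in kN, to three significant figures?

187 kN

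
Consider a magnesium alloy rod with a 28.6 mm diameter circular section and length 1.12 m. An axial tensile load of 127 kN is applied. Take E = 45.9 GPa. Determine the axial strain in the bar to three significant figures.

A = 642.4 mm².
σ = N/A = 197.7 MPa; ε = σ/E = 197.7/45900 = 4.307e-03.

0.00431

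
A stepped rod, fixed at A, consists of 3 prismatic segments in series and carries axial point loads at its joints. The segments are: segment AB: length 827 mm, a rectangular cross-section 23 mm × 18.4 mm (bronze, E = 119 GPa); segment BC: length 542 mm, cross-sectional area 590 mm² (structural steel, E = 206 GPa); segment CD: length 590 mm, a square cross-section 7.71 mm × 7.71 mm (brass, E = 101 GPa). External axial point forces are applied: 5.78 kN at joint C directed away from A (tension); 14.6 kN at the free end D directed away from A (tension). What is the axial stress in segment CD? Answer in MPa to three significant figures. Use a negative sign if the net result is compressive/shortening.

246 MPa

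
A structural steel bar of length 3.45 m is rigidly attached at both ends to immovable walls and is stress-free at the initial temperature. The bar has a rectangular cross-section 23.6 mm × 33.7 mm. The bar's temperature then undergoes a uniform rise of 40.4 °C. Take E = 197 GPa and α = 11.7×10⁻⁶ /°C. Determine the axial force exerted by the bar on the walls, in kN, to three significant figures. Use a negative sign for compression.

-74.1 kN

Free thermal expansion αLΔT = 11.7e-6 · 3450 · 40.4 = 1.631 mm.
The walls impose strain ε = −(1.631)/3450 = -4.7268e-04; σ = Eε = 197000 · -4.7268e-04 = -93.12 MPa.
Wall reaction R = σ·A = -93.12·795.3 = -74060 N = -74.06 kN.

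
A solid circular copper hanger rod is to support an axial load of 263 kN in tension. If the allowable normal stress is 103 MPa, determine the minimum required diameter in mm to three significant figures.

57.0 mm

Required area A ≥ P/σ_allow = 263000/103 = 2553 mm².
For a solid circular section, d ≥ √(4A/π) = 57.02 mm.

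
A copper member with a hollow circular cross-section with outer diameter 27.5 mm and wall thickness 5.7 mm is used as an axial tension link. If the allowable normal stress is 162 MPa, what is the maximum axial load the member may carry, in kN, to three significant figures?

A = 390.4 mm².
P_max = σ_allow · A = 162 · 390.4 = 63240 N = 63.24 kN.

63.2 kN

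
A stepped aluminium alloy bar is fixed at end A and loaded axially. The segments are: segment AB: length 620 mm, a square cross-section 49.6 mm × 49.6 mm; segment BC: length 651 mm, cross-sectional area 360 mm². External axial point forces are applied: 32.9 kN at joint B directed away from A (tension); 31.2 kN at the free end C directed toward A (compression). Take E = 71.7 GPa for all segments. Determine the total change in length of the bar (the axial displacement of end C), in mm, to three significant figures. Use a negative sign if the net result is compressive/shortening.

-0.781 mm

Internal axial forces (sectioning from the free end, tension +): N_BC = -31.2 kN, N_AB = 1.7 kN.
A_AB = 2460 mm².
δ_AB = 1700·620/(2460·71700) = 0.005975 mm
δ_BC = -31200·651/(360·71700) = -0.7869 mm
δ = Σδ_i = -0.7809 mm.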